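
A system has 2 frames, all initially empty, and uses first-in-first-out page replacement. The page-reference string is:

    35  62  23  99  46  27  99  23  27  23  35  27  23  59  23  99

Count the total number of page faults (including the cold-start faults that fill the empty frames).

13

35 -> fault, frames (35)
62 -> fault, frames (35 62)
23 -> fault, evict 35, frames (62 23)
99 -> fault, evict 62, frames (23 99)
46 -> fault, evict 23, frames (99 46)
27 -> fault, evict 99, frames (46 27)
99 -> fault, evict 46, frames (27 99)
23 -> fault, evict 27, frames (99 23)
27 -> fault, evict 99, frames (23 27)
23 -> hit
35 -> fault, evict 23, frames (27 35)
27 -> hit
23 -> fault, evict 27, frames (35 23)
59 -> fault, evict 35, frames (23 59)
23 -> hit
99 -> fault, evict 23, frames (59 99)
Page faults: 13.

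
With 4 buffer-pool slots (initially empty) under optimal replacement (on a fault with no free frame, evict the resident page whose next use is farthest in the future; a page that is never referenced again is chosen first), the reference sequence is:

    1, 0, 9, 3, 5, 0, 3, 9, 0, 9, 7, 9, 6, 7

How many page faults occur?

7

1: miss, frames {1}
0: miss, frames {1,0}
9: miss, frames {1,0,9}
3: miss, frames {1,0,9,3}
5: miss, evict 1, frames {0,9,3,5}
0: hit
3: hit
9: hit
0: hit
9: hit
7: miss, evict 5, frames {0,9,3,7}
9: hit
6: miss, evict 3, frames {0,9,7,6}
7: hit
Page faults: 7.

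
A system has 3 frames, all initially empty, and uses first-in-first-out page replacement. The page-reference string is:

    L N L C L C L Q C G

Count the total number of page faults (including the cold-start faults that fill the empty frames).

5

L: miss, frames {L}
N: miss, frames {L,N}
L: hit
C: miss, frames {L,N,C}
L: hit
C: hit
L: hit
Q: miss, evict L, frames {N,C,Q}
C: hit
G: miss, evict N, frames {C,Q,G}
Page faults: 5.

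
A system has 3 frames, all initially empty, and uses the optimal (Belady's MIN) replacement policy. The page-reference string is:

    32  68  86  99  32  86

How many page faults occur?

32: fault, frames [32]
68: fault, frames [32, 68]
86: fault, frames [32, 68, 86]
99: fault, evict 68, frames [32, 86, 99]
32: hit
86: hit
Page faults: 4.

4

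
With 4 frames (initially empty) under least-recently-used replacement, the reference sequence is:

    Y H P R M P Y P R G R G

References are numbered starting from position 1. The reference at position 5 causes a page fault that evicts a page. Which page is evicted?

pos 1: Y: miss, frames (Y)
pos 2: H: miss, frames (Y H)
pos 3: P: miss, frames (Y H P)
pos 4: R: miss, frames (Y H P R)
pos 5: M: miss, evict Y, frames (H P R M)
At position 5, page Y is evicted.

Y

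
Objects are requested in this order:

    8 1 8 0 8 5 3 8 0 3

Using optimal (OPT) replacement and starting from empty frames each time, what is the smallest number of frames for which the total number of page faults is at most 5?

3

f=1: 10 faults
f=2: 6 faults
f=3: 5 faults
f=4: 5 faults
f=5: 5 faults
Smallest f with faults ≤ 5 is 3.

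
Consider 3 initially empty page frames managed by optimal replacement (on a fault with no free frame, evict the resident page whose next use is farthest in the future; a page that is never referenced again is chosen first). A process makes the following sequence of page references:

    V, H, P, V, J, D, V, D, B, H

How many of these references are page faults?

6

V -> miss, frames (V)
H -> miss, frames (V H)
P -> miss, frames (V H P)
V -> hit
J -> miss, evict P, frames (V H J)
D -> miss, evict J, frames (V H D)
V -> hit
D -> hit
B -> miss, evict D, frames (V H B)
H -> hit
Page faults: 6.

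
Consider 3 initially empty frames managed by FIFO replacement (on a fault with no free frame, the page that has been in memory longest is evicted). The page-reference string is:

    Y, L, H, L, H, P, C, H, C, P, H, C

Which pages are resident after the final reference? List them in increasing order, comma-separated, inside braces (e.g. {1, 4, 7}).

Y → fault, frames {Y}
L → fault, frames {Y,L}
H → fault, frames {Y,L,H}
L → hit
H → hit
P → fault, evict Y, frames {L,H,P}
C → fault, evict L, frames {H,P,C}
H → hit
C → hit
P → hit
H → hit
C → hit

{C, H, P}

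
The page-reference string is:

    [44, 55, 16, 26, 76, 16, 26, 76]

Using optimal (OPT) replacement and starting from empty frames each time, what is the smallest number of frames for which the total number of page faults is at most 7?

f=1: 8 faults
f=2: 6 faults
f=3: 5 faults
f=4: 5 faults
f=5: 5 faults
Smallest f with faults ≤ 7 is 2.

2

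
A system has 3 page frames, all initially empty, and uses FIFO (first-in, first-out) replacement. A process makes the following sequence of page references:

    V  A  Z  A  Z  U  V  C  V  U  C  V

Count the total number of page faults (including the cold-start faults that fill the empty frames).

V -> miss, frames [V]
A -> miss, frames [V, A]
Z -> miss, frames [V, A, Z]
A -> hit
Z -> hit
U -> miss, evict V, frames [A, Z, U]
V -> miss, evict A, frames [Z, U, V]
C -> miss, evict Z, frames [U, V, C]
V -> hit
U -> hit
C -> hit
V -> hit
Page faults: 6.

6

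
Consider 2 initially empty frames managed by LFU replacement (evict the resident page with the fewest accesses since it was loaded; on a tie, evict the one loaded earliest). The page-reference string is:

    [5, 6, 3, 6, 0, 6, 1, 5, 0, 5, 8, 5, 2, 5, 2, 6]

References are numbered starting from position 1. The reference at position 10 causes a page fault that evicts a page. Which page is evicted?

pos 1: 5 -> miss, frames [5]
pos 2: 6 -> miss, frames [5, 6]
pos 3: 3 -> miss, evict 5, frames [6, 3]
pos 4: 6 -> hit
pos 5: 0 -> miss, evict 3, frames [6, 0]
pos 6: 6 -> hit
pos 7: 1 -> miss, evict 0, frames [6, 1]
pos 8: 5 -> miss, evict 1, frames [6, 5]
pos 9: 0 -> miss, evict 5, frames [6, 0]
pos 10: 5 -> miss, evict 0, frames [6, 5]
At position 10, page 0 is evicted.

0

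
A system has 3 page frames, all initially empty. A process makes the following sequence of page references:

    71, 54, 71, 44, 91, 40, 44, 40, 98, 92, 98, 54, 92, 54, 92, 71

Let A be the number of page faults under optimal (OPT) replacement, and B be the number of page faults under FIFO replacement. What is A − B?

-1

Under OPT: F F . F F F . . F F . . . . . F → 8 faults.
Under FIFO: F F . F F F . . F F . F . . . F → 9 faults.
A − B = 8 − 9 = -1.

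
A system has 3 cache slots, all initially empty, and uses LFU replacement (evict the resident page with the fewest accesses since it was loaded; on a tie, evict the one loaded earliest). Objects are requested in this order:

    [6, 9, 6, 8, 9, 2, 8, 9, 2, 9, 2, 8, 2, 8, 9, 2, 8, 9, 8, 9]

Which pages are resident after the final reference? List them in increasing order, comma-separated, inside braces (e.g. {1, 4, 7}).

{2, 8, 9}

6: fault, frames [6]
9: fault, frames [6, 9]
6: hit
8: fault, frames [6, 9, 8]
9: hit
2: fault, evict 8, frames [6, 9, 2]
8: fault, evict 2, frames [6, 9, 8]
9: hit
2: fault, evict 8, frames [6, 9, 2]
9: hit
2: hit
8: fault, evict 6, frames [9, 2, 8]
2: hit
8: hit
9: hit
2: hit
8: hit
9: hit
8: hit
9: hit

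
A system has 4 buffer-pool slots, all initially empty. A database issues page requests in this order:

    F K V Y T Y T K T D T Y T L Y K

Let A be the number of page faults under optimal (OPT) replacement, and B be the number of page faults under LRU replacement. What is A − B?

Under OPT: F F F F F . . . . F . . . F . . → 7 faults.
Under LRU: F F F F F . . . . F . . . F . F → 8 faults.
A − B = 7 − 8 = -1.

-1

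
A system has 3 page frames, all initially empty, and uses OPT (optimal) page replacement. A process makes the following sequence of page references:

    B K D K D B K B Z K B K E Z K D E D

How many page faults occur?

B -> fault, frames [B]
K -> fault, frames [B, K]
D -> fault, frames [B, K, D]
K -> hit
D -> hit
B -> hit
K -> hit
B -> hit
Z -> fault, evict D, frames [B, K, Z]
K -> hit
B -> hit
K -> hit
E -> fault, evict B, frames [K, Z, E]
Z -> hit
K -> hit
D -> fault, evict Z, frames [K, E, D]
E -> hit
D -> hit
Page faults: 6.

6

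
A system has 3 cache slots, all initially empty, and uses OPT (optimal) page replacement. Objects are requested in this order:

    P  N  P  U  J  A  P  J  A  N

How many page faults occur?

P: fault, frames {P}
N: fault, frames {P,N}
P: hit
U: fault, frames {P,N,U}
J: fault, evict U, frames {P,N,J}
A: fault, evict N, frames {P,J,A}
P: hit
J: hit
A: hit
N: fault, evict A, frames {P,J,N}
Page faults: 6.

6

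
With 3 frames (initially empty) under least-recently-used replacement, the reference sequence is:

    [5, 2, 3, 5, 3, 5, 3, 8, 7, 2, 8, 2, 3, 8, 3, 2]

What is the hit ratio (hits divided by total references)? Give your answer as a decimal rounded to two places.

5 -> miss, frames (5)
2 -> miss, frames (5 2)
3 -> miss, frames (5 2 3)
5 -> hit
3 -> hit
5 -> hit
3 -> hit
8 -> miss, evict 2, frames (5 3 8)
7 -> miss, evict 5, frames (3 8 7)
2 -> miss, evict 3, frames (8 7 2)
8 -> hit
2 -> hit
3 -> miss, evict 7, frames (8 2 3)
8 -> hit
3 -> hit
2 -> hit
Hits: 9 of 16 references → 9/16 = 0.5625.

0.56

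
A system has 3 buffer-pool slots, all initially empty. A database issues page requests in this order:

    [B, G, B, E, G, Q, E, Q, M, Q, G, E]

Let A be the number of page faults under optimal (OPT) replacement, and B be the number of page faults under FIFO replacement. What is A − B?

Under OPT: F F . F . F . . F . . F → 6 faults.
Under FIFO: F F . F . F . . F . F F → 7 faults.
A − B = 6 − 7 = -1.

-1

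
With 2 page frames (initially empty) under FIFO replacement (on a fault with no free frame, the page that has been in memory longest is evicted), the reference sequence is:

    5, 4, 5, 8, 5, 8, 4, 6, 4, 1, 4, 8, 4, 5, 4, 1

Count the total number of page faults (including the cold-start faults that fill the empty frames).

12

5 → miss, frames (5)
4 → miss, frames (5 4)
5 → hit
8 → miss, evict 5, frames (4 8)
5 → miss, evict 4, frames (8 5)
8 → hit
4 → miss, evict 8, frames (5 4)
6 → miss, evict 5, frames (4 6)
4 → hit
1 → miss, evict 4, frames (6 1)
4 → miss, evict 6, frames (1 4)
8 → miss, evict 1, frames (4 8)
4 → hit
5 → miss, evict 4, frames (8 5)
4 → miss, evict 8, frames (5 4)
1 → miss, evict 5, frames (4 1)
Page faults: 12.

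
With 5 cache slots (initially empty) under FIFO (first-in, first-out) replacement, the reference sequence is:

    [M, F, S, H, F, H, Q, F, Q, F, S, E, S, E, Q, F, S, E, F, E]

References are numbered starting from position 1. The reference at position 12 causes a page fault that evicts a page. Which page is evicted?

pos 1: M → fault, frames (M)
pos 2: F → fault, frames (M F)
pos 3: S → fault, frames (M F S)
pos 4: H → fault, frames (M F S H)
pos 5: F → hit
pos 6: H → hit
pos 7: Q → fault, frames (M F S H Q)
pos 8: F → hit
pos 9: Q → hit
pos 10: F → hit
pos 11: S → hit
pos 12: E → fault, evict M, frames (F S H Q E)
At position 12, page M is evicted.

M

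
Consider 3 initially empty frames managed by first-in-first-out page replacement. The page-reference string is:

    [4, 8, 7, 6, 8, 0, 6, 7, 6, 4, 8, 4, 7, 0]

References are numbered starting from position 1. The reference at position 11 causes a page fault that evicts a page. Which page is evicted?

6

pos 1: 4 → fault, frames {4}
pos 2: 8 → fault, frames {4,8}
pos 3: 7 → fault, frames {4,8,7}
pos 4: 6 → fault, evict 4, frames {8,7,6}
pos 5: 8 → hit
pos 6: 0 → fault, evict 8, frames {7,6,0}
pos 7: 6 → hit
pos 8: 7 → hit
pos 9: 6 → hit
pos 10: 4 → fault, evict 7, frames {6,0,4}
pos 11: 8 → fault, evict 6, frames {0,4,8}
At position 11, page 6 is evicted.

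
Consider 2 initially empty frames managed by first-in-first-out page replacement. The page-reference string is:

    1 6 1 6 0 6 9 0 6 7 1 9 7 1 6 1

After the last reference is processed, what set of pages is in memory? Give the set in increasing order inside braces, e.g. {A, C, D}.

1: fault, frames (1)
6: fault, frames (1 6)
1: hit
6: hit
0: fault, evict 1, frames (6 0)
6: hit
9: fault, evict 6, frames (0 9)
0: hit
6: fault, evict 0, frames (9 6)
7: fault, evict 9, frames (6 7)
1: fault, evict 6, frames (7 1)
9: fault, evict 7, frames (1 9)
7: fault, evict 1, frames (9 7)
1: fault, evict 9, frames (7 1)
6: fault, evict 7, frames (1 6)
1: hit

{1, 6}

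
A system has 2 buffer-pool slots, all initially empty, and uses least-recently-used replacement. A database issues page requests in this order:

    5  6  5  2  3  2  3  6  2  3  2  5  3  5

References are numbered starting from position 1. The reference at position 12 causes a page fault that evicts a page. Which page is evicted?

3

pos 1: 5 → miss, frames [5]
pos 2: 6 → miss, frames [5, 6]
pos 3: 5 → hit
pos 4: 2 → miss, evict 6, frames [5, 2]
pos 5: 3 → miss, evict 5, frames [2, 3]
pos 6: 2 → hit
pos 7: 3 → hit
pos 8: 6 → miss, evict 2, frames [3, 6]
pos 9: 2 → miss, evict 3, frames [6, 2]
pos 10: 3 → miss, evict 6, frames [2, 3]
pos 11: 2 → hit
pos 12: 5 → miss, evict 3, frames [2, 5]
At position 12, page 3 is evicted.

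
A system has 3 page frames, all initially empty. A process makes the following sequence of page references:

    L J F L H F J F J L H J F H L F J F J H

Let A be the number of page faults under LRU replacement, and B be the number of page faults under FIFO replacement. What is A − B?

Under LRU: F F F . F . F . . F F . F . F . F . . F → 11 faults.
Under FIFO: F F F . F . . . . F . F F F F . F F . F → 12 faults.
A − B = 11 − 12 = -1.

-1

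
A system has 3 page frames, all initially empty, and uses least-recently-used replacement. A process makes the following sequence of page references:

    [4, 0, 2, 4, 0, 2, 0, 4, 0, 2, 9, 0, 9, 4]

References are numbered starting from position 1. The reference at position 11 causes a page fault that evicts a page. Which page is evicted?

pos 1: 4 → miss, frames [4]
pos 2: 0 → miss, frames [4, 0]
pos 3: 2 → miss, frames [4, 0, 2]
pos 4: 4 → hit
pos 5: 0 → hit
pos 6: 2 → hit
pos 7: 0 → hit
pos 8: 4 → hit
pos 9: 0 → hit
pos 10: 2 → hit
pos 11: 9 → miss, evict 4, frames [0, 2, 9]
At position 11, page 4 is evicted.

4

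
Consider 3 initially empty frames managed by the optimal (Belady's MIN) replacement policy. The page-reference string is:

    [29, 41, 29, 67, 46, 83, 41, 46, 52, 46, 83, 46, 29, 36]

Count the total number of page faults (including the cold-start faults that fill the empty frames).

8

29: fault, frames (29)
41: fault, frames (29 41)
29: hit
67: fault, frames (29 41 67)
46: fault, evict 67, frames (29 41 46)
83: fault, evict 29, frames (41 46 83)
41: hit
46: hit
52: fault, evict 41, frames (46 83 52)
46: hit
83: hit
46: hit
29: fault, evict 52, frames (46 83 29)
36: fault, evict 29, frames (46 83 36)
Page faults: 8.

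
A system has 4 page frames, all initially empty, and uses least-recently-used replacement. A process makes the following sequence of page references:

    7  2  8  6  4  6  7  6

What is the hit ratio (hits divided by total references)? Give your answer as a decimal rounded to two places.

7 → miss, frames (7)
2 → miss, frames (7 2)
8 → miss, frames (7 2 8)
6 → miss, frames (7 2 8 6)
4 → miss, evict 7, frames (2 8 6 4)
6 → hit
7 → miss, evict 2, frames (8 4 6 7)
6 → hit
Hits: 2 of 8 references → 2/8 = 0.2500.

0.25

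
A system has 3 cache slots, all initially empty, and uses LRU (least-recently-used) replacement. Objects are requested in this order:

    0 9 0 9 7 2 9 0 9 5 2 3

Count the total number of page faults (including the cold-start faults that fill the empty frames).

8

0: fault, frames [0]
9: fault, frames [0, 9]
0: hit
9: hit
7: fault, frames [0, 9, 7]
2: fault, evict 0, frames [9, 7, 2]
9: hit
0: fault, evict 7, frames [2, 9, 0]
9: hit
5: fault, evict 2, frames [0, 9, 5]
2: fault, evict 0, frames [9, 5, 2]
3: fault, evict 9, frames [5, 2, 3]
Page faults: 8.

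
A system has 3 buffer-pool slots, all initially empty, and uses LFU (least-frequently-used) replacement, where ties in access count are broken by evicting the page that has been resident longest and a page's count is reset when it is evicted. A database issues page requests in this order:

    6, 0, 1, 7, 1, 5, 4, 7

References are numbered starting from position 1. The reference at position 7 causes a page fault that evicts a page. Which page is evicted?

pos 1: 6 → miss, frames (6)
pos 2: 0 → miss, frames (6 0)
pos 3: 1 → miss, frames (6 0 1)
pos 4: 7 → miss, evict 6, frames (0 1 7)
pos 5: 1 → hit
pos 6: 5 → miss, evict 0, frames (1 7 5)
pos 7: 4 → miss, evict 7, frames (1 5 4)
At position 7, page 7 is evicted.

7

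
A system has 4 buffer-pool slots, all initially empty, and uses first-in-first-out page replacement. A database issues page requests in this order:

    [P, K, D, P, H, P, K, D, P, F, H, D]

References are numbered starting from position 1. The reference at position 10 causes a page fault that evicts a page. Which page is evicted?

P

pos 1: P: miss, frames {P}
pos 2: K: miss, frames {P,K}
pos 3: D: miss, frames {P,K,D}
pos 4: P: hit
pos 5: H: miss, frames {P,K,D,H}
pos 6: P: hit
pos 7: K: hit
pos 8: D: hit
pos 9: P: hit
pos 10: F: miss, evict P, frames {K,D,H,F}
At position 10, page P is evicted.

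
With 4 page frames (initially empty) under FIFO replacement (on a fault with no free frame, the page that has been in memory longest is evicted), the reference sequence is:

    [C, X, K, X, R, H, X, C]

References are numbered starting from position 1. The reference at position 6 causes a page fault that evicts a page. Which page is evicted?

pos 1: C: fault, frames (C)
pos 2: X: fault, frames (C X)
pos 3: K: fault, frames (C X K)
pos 4: X: hit
pos 5: R: fault, frames (C X K R)
pos 6: H: fault, evict C, frames (X K R H)
At position 6, page C is evicted.

C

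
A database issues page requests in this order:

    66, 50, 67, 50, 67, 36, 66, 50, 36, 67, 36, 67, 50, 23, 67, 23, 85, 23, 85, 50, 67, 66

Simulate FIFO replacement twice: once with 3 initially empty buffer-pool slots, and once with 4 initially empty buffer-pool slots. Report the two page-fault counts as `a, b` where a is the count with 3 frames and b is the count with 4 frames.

13, 9

3 frames: F F F . . F F F . F F . . F . . F . . F F F → 13 faults.
4 frames: F F F . . F . . . . . . . F . . F . . F F F → 9 faults.
9 < 13: adding a frame reduced faults, as is typical.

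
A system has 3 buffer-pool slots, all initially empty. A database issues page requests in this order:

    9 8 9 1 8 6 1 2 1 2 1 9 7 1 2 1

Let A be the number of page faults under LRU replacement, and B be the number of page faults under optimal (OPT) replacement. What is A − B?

Under LRU: F F . F . F . F . . . F F . F . → 8 faults.
Under OPT: F F . F . F . F . . . . F . . . → 6 faults.
A − B = 8 − 6 = 2.

2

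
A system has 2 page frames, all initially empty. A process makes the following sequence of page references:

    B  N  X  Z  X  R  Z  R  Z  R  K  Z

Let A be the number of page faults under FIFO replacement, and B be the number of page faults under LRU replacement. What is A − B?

-1

Under FIFO: F F F F . F . . . . F F → 7 faults.
Under LRU: F F F F . F F . . . F F → 8 faults.
A − B = 7 − 8 = -1.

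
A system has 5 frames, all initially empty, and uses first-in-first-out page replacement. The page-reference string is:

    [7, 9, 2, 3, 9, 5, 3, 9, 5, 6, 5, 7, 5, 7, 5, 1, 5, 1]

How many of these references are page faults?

7 -> fault, frames (7)
9 -> fault, frames (7 9)
2 -> fault, frames (7 9 2)
3 -> fault, frames (7 9 2 3)
9 -> hit
5 -> fault, frames (7 9 2 3 5)
3 -> hit
9 -> hit
5 -> hit
6 -> fault, evict 7, frames (9 2 3 5 6)
5 -> hit
7 -> fault, evict 9, frames (2 3 5 6 7)
5 -> hit
7 -> hit
5 -> hit
1 -> fault, evict 2, frames (3 5 6 7 1)
5 -> hit
1 -> hit
Page faults: 8.

8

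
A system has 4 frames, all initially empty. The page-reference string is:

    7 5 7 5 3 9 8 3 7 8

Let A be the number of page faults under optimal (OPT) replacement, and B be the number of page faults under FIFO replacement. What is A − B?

Under OPT: F F . . F F F . . . → 5 faults.
Under FIFO: F F . . F F F . F . → 6 faults.
A − B = 5 − 6 = -1.

-1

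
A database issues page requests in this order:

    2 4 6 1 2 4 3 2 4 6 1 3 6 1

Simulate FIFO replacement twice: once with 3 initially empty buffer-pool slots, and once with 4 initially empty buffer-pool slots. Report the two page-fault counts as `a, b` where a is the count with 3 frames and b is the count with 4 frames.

3 frames: F F F F F F F . . F F . . . → 9 faults.
4 frames: F F F F . . F F F F F F . . → 10 faults.
10 > 9: adding a frame increased faults — Belady's anomaly.

9, 10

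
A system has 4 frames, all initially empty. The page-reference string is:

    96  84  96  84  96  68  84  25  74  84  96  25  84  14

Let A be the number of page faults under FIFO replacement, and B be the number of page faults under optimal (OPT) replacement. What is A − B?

Under FIFO: F F . . . F . F F . F . F F → 8 faults.
Under OPT: F F . . . F . F F . . . . F → 6 faults.
A − B = 8 − 6 = 2.

2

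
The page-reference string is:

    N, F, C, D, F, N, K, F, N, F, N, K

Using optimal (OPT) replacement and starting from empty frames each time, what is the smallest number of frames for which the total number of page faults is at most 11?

2

f=1: 12 faults
f=2: 8 faults
f=3: 5 faults
f=4: 5 faults
f=5: 5 faults
Smallest f with faults ≤ 11 is 2.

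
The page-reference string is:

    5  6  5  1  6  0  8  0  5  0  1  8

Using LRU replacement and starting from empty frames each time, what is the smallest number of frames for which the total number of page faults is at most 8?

f=1: 12 faults
f=2: 9 faults
f=3: 8 faults
f=4: 7 faults
f=5: 5 faults
Smallest f with faults ≤ 8 is 3.

3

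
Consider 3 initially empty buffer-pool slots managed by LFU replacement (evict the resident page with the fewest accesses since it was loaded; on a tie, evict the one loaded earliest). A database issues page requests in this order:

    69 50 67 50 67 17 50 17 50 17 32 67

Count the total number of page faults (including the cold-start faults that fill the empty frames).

6

69: fault, frames (69)
50: fault, frames (69 50)
67: fault, frames (69 50 67)
50: hit
67: hit
17: fault, evict 69, frames (50 67 17)
50: hit
17: hit
50: hit
17: hit
32: fault, evict 67, frames (50 17 32)
67: fault, evict 32, frames (50 17 67)
Page faults: 6.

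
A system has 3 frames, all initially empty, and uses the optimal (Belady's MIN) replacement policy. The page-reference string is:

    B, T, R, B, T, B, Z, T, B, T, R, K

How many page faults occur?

6

B → fault, frames [B]
T → fault, frames [B, T]
R → fault, frames [B, T, R]
B → hit
T → hit
B → hit
Z → fault, evict R, frames [B, T, Z]
T → hit
B → hit
T → hit
R → fault, evict Z, frames [B, T, R]
K → fault, evict R, frames [B, T, K]
Page faults: 6.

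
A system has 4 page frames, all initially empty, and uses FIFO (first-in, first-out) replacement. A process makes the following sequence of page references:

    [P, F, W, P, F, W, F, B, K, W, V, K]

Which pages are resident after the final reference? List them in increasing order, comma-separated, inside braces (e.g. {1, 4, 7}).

P: fault, frames {P}
F: fault, frames {P,F}
W: fault, frames {P,F,W}
P: hit
F: hit
W: hit
F: hit
B: fault, frames {P,F,W,B}
K: fault, evict P, frames {F,W,B,K}
W: hit
V: fault, evict F, frames {W,B,K,V}
K: hit

{B, K, V, W}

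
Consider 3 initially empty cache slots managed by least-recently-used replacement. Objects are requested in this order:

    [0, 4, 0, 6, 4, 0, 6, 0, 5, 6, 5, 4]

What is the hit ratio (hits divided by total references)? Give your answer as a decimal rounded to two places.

0 → miss, frames (0)
4 → miss, frames (0 4)
0 → hit
6 → miss, frames (4 0 6)
4 → hit
0 → hit
6 → hit
0 → hit
5 → miss, evict 4, frames (6 0 5)
6 → hit
5 → hit
4 → miss, evict 0, frames (6 5 4)
Hits: 7 of 12 references → 7/12 = 0.5833.

0.58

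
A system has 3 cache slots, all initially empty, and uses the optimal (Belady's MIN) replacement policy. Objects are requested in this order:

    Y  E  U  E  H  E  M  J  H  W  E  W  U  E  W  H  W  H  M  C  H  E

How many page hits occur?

Y: miss, frames {Y}
E: miss, frames {Y,E}
U: miss, frames {Y,E,U}
E: hit
H: miss, evict Y, frames {E,U,H}
E: hit
M: miss, evict U, frames {E,H,M}
J: miss, evict M, frames {E,H,J}
H: hit
W: miss, evict J, frames {E,H,W}
E: hit
W: hit
U: miss, evict H, frames {E,W,U}
E: hit
W: hit
H: miss, evict U, frames {E,W,H}
W: hit
H: hit
M: miss, evict W, frames {E,H,M}
C: miss, evict M, frames {E,H,C}
H: hit
E: hit
Hits: 11.

11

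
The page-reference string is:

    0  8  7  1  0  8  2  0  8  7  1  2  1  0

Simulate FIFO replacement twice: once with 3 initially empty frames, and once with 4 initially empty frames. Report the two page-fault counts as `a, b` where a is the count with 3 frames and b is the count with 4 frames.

3 frames: F F F F F F F . . F F . . F → 10 faults.
4 frames: F F F F . . F F F F F F . F → 11 faults.
11 > 10: adding a frame increased faults — Belady's anomaly.

10, 11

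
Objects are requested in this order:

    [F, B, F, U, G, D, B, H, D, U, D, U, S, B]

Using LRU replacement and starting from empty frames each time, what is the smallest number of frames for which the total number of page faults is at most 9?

f=1: 14 faults
f=2: 11 faults
f=3: 10 faults
f=4: 10 faults
f=5: 7 faults
f=6: 7 faults
f=7: 7 faults
Smallest f with faults ≤ 9 is 5.

5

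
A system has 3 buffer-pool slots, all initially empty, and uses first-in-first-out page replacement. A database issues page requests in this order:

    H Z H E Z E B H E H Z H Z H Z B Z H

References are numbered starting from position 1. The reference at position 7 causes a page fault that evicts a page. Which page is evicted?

H

pos 1: H: fault, frames [H]
pos 2: Z: fault, frames [H, Z]
pos 3: H: hit
pos 4: E: fault, frames [H, Z, E]
pos 5: Z: hit
pos 6: E: hit
pos 7: B: fault, evict H, frames [Z, E, B]
At position 7, page H is evicted.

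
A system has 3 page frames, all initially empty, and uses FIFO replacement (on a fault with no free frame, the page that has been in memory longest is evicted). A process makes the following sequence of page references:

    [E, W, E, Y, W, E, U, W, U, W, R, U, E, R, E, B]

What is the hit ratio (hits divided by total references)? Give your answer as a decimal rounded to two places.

0.56

E → miss, frames (E)
W → miss, frames (E W)
E → hit
Y → miss, frames (E W Y)
W → hit
E → hit
U → miss, evict E, frames (W Y U)
W → hit
U → hit
W → hit
R → miss, evict W, frames (Y U R)
U → hit
E → miss, evict Y, frames (U R E)
R → hit
E → hit
B → miss, evict U, frames (R E B)
Hits: 9 of 16 references → 9/16 = 0.5625.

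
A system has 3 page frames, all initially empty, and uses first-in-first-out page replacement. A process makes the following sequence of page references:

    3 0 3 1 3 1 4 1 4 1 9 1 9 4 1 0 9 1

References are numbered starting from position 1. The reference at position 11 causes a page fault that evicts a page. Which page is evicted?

pos 1: 3 → fault, frames [3]
pos 2: 0 → fault, frames [3, 0]
pos 3: 3 → hit
pos 4: 1 → fault, frames [3, 0, 1]
pos 5: 3 → hit
pos 6: 1 → hit
pos 7: 4 → fault, evict 3, frames [0, 1, 4]
pos 8: 1 → hit
pos 9: 4 → hit
pos 10: 1 → hit
pos 11: 9 → fault, evict 0, frames [1, 4, 9]
At position 11, page 0 is evicted.

0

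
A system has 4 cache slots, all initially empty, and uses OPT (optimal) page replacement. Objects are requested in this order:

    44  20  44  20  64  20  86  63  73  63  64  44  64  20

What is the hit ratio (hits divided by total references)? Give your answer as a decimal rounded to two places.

44 → miss, frames {44}
20 → miss, frames {44,20}
44 → hit
20 → hit
64 → miss, frames {44,20,64}
20 → hit
86 → miss, frames {44,20,64,86}
63 → miss, evict 86, frames {44,20,64,63}
73 → miss, evict 20, frames {44,64,63,73}
63 → hit
64 → hit
44 → hit
64 → hit
20 → miss, evict 73, frames {44,64,63,20}
Hits: 7 of 14 references → 7/14 = 0.5000.

0.50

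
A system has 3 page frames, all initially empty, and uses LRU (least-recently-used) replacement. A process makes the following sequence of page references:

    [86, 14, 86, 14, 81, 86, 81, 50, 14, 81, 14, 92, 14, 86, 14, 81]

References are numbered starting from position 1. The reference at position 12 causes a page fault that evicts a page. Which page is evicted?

pos 1: 86: miss, frames [86]
pos 2: 14: miss, frames [86, 14]
pos 3: 86: hit
pos 4: 14: hit
pos 5: 81: miss, frames [86, 14, 81]
pos 6: 86: hit
pos 7: 81: hit
pos 8: 50: miss, evict 14, frames [86, 81, 50]
pos 9: 14: miss, evict 86, frames [81, 50, 14]
pos 10: 81: hit
pos 11: 14: hit
pos 12: 92: miss, evict 50, frames [81, 14, 92]
At position 12, page 50 is evicted.

50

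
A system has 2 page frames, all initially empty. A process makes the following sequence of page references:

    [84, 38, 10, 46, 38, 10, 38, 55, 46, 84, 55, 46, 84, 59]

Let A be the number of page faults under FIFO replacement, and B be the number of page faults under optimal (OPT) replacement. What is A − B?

Under FIFO: F F F F F F . F F F F F F F → 13 faults.
Under OPT: F F F F . F . F F F . F . F → 10 faults.
A − B = 13 − 10 = 3.

3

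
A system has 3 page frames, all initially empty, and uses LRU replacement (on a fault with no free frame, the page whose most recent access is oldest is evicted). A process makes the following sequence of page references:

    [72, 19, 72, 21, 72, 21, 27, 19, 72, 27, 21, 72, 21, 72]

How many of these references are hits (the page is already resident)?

72: fault, frames (72)
19: fault, frames (72 19)
72: hit
21: fault, frames (19 72 21)
72: hit
21: hit
27: fault, evict 19, frames (72 21 27)
19: fault, evict 72, frames (21 27 19)
72: fault, evict 21, frames (27 19 72)
27: hit
21: fault, evict 19, frames (72 27 21)
72: hit
21: hit
72: hit
Hits: 7.

7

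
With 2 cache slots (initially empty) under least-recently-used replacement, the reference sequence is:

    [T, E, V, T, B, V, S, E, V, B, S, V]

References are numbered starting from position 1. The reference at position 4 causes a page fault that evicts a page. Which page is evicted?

pos 1: T: fault, frames (T)
pos 2: E: fault, frames (T E)
pos 3: V: fault, evict T, frames (E V)
pos 4: T: fault, evict E, frames (V T)
At position 4, page E is evicted.

E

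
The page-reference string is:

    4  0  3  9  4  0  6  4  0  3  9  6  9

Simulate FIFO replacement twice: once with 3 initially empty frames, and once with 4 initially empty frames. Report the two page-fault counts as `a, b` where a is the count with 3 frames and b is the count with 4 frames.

3 frames: F F F F F F F . . F F . . → 9 faults.
4 frames: F F F F . . F F F F F F . → 10 faults.
10 > 9: adding a frame increased faults — Belady's anomaly.

9, 10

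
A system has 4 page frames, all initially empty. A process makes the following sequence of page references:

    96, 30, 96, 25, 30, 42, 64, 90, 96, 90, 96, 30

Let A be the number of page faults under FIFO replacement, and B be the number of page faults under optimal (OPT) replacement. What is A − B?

Under FIFO: F F . F . F F F F . . F → 8 faults.
Under OPT: F F . F . F F F . . . . → 6 faults.
A − B = 8 − 6 = 2.

2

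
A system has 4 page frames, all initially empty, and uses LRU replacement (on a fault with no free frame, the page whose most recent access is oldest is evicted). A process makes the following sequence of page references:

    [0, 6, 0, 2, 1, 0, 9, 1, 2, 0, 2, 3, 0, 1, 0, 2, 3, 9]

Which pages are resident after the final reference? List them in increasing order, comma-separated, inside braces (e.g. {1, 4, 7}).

0: miss, frames {0}
6: miss, frames {0,6}
0: hit
2: miss, frames {6,0,2}
1: miss, frames {6,0,2,1}
0: hit
9: miss, evict 6, frames {2,1,0,9}
1: hit
2: hit
0: hit
2: hit
3: miss, evict 9, frames {1,0,2,3}
0: hit
1: hit
0: hit
2: hit
3: hit
9: miss, evict 1, frames {0,2,3,9}

{0, 2, 3, 9}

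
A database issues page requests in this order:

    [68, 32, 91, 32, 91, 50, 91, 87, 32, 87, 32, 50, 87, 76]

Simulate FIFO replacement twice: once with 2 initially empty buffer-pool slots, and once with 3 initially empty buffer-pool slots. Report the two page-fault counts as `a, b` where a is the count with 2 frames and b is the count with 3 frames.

9, 7

2 frames: F F F . . F . F F . . F F F → 9 faults.
3 frames: F F F . . F . F F . . . . F → 7 faults.
7 < 9: adding a frame reduced faults, as is typical.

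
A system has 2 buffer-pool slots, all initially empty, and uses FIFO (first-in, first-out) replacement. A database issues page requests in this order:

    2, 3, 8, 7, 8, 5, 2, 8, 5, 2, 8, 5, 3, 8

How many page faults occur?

13

2 → fault, frames {2}
3 → fault, frames {2,3}
8 → fault, evict 2, frames {3,8}
7 → fault, evict 3, frames {8,7}
8 → hit
5 → fault, evict 8, frames {7,5}
2 → fault, evict 7, frames {5,2}
8 → fault, evict 5, frames {2,8}
5 → fault, evict 2, frames {8,5}
2 → fault, evict 8, frames {5,2}
8 → fault, evict 5, frames {2,8}
5 → fault, evict 2, frames {8,5}
3 → fault, evict 8, frames {5,3}
8 → fault, evict 5, frames {3,8}
Page faults: 13.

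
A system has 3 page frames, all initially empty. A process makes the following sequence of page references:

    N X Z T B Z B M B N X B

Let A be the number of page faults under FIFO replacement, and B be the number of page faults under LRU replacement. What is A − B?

1

Under FIFO: F F F F F . . F . F F F → 9 faults.
Under LRU: F F F F F . . F . F F . → 8 faults.
A − B = 9 − 8 = 1.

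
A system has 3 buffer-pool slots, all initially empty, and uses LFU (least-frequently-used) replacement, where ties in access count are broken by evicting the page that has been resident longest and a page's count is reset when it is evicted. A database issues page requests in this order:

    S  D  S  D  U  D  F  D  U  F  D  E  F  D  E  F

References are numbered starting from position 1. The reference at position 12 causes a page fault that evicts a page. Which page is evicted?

pos 1: S -> fault, frames (S)
pos 2: D -> fault, frames (S D)
pos 3: S -> hit
pos 4: D -> hit
pos 5: U -> fault, frames (S D U)
pos 6: D -> hit
pos 7: F -> fault, evict U, frames (S D F)
pos 8: D -> hit
pos 9: U -> fault, evict F, frames (S D U)
pos 10: F -> fault, evict U, frames (S D F)
pos 11: D -> hit
pos 12: E -> fault, evict F, frames (S D E)
At position 12, page F is evicted.

F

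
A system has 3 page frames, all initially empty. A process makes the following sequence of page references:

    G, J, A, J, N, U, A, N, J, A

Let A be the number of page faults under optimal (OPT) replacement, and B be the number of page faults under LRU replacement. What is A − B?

Under OPT: F F F . F F . . F . → 6 faults.
Under LRU: F F F . F F F . F . → 7 faults.
A − B = 6 − 7 = -1.

-1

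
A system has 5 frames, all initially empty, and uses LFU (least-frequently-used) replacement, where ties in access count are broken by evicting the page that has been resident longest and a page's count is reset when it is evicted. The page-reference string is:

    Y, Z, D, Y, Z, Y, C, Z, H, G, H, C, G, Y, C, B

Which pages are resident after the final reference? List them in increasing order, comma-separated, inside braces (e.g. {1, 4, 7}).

{B, C, G, Y, Z}

Y -> miss, frames {Y}
Z -> miss, frames {Y,Z}
D -> miss, frames {Y,Z,D}
Y -> hit
Z -> hit
Y -> hit
C -> miss, frames {Y,Z,D,C}
Z -> hit
H -> miss, frames {Y,Z,D,C,H}
G -> miss, evict D, frames {Y,Z,C,H,G}
H -> hit
C -> hit
G -> hit
Y -> hit
C -> hit
B -> miss, evict H, frames {Y,Z,C,G,B}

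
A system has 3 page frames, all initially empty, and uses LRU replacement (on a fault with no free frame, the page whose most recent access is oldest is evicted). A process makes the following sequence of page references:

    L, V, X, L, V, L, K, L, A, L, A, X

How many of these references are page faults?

L: miss, frames [L]
V: miss, frames [L, V]
X: miss, frames [L, V, X]
L: hit
V: hit
L: hit
K: miss, evict X, frames [V, L, K]
L: hit
A: miss, evict V, frames [K, L, A]
L: hit
A: hit
X: miss, evict K, frames [L, A, X]
Page faults: 6.

6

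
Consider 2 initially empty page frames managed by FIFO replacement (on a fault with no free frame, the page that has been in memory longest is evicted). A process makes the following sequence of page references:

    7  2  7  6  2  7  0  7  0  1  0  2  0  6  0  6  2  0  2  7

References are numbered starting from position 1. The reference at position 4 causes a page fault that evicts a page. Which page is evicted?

pos 1: 7 → fault, frames [7]
pos 2: 2 → fault, frames [7, 2]
pos 3: 7 → hit
pos 4: 6 → fault, evict 7, frames [2, 6]
At position 4, page 7 is evicted.

7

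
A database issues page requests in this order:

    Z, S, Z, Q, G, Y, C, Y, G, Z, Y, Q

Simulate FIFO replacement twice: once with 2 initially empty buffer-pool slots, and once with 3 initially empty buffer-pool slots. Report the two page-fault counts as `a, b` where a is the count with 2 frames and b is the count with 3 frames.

2 frames: F F . F F F F . F F F F → 10 faults.
3 frames: F F . F F F F . . F . F → 8 faults.
8 < 10: adding a frame reduced faults, as is typical.

10, 8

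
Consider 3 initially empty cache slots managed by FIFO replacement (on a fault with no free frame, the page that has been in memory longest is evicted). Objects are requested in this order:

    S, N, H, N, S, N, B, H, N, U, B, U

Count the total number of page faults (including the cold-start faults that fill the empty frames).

5

S: fault, frames [S]
N: fault, frames [S, N]
H: fault, frames [S, N, H]
N: hit
S: hit
N: hit
B: fault, evict S, frames [N, H, B]
H: hit
N: hit
U: fault, evict N, frames [H, B, U]
B: hit
U: hit
Page faults: 5.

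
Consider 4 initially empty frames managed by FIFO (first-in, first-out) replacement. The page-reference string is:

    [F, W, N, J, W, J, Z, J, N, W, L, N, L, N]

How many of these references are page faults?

6

F → miss, frames [F]
W → miss, frames [F, W]
N → miss, frames [F, W, N]
J → miss, frames [F, W, N, J]
W → hit
J → hit
Z → miss, evict F, frames [W, N, J, Z]
J → hit
N → hit
W → hit
L → miss, evict W, frames [N, J, Z, L]
N → hit
L → hit
N → hit
Page faults: 6.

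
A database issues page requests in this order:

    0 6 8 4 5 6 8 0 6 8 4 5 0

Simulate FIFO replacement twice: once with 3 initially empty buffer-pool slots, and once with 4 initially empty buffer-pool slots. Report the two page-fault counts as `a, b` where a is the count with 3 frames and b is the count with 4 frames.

3 frames: F F F F F F F F . . F F . → 10 faults.
4 frames: F F F F F . . F F F F F F → 11 faults.
11 > 10: adding a frame increased faults — Belady's anomaly.

10, 11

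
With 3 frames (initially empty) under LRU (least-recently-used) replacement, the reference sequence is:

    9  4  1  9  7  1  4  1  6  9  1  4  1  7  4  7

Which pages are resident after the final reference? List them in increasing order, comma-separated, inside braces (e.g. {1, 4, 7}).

{1, 4, 7}

9: fault, frames (9)
4: fault, frames (9 4)
1: fault, frames (9 4 1)
9: hit
7: fault, evict 4, frames (1 9 7)
1: hit
4: fault, evict 9, frames (7 1 4)
1: hit
6: fault, evict 7, frames (4 1 6)
9: fault, evict 4, frames (1 6 9)
1: hit
4: fault, evict 6, frames (9 1 4)
1: hit
7: fault, evict 9, frames (4 1 7)
4: hit
7: hit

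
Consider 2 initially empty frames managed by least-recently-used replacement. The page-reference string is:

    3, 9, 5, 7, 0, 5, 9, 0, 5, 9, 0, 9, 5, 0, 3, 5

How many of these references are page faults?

3: miss, frames (3)
9: miss, frames (3 9)
5: miss, evict 3, frames (9 5)
7: miss, evict 9, frames (5 7)
0: miss, evict 5, frames (7 0)
5: miss, evict 7, frames (0 5)
9: miss, evict 0, frames (5 9)
0: miss, evict 5, frames (9 0)
5: miss, evict 9, frames (0 5)
9: miss, evict 0, frames (5 9)
0: miss, evict 5, frames (9 0)
9: hit
5: miss, evict 0, frames (9 5)
0: miss, evict 9, frames (5 0)
3: miss, evict 5, frames (0 3)
5: miss, evict 0, frames (3 5)
Page faults: 15.

15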